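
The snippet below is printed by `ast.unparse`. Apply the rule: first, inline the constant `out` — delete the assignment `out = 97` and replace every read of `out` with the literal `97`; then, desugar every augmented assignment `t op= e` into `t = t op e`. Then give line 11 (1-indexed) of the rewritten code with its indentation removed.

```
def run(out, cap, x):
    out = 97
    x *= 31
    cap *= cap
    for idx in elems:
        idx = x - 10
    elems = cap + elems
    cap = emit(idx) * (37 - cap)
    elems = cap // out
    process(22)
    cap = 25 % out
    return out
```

return 97

Transformed code:
def run(out, cap, x):
    x = x * 31
    cap = cap * cap
    for idx in elems:
        idx = x - 10
    elems = cap + elems
    cap = emit(idx) * (37 - cap)
    elems = cap // 97
    process(22)
    cap = 25 % 97
    return 97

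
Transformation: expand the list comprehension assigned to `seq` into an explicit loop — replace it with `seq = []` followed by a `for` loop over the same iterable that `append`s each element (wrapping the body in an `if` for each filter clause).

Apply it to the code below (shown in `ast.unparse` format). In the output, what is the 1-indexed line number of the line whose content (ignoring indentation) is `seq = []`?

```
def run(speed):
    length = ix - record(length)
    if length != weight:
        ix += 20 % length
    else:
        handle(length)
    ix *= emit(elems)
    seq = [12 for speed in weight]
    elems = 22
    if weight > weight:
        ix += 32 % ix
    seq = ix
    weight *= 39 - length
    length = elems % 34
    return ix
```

Transformed code:
def run(speed):
    length = ix - record(length)
    if length != weight:
        ix += 20 % length
    else:
        handle(length)
    ix *= emit(elems)
    seq = []
    for speed in weight:
        seq.append(12)
    elems = 22
    if weight > weight:
        ix += 32 % ix
    seq = ix
    weight *= 39 - length
    length = elems % 34
    return ix

8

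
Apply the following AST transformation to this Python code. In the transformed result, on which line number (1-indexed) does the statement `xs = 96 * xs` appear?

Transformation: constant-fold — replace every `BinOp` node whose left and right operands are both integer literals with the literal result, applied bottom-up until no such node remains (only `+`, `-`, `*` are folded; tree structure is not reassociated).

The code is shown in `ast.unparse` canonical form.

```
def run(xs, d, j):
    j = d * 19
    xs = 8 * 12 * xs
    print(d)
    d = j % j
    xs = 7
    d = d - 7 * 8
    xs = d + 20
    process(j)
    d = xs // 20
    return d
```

Transformed code:
def run(xs, d, j):
    j = d * 19
    xs = 96 * xs
    print(d)
    d = j % j
    xs = 7
    d = d - 56
    xs = d + 20
    process(j)
    d = xs // 20
    return d

3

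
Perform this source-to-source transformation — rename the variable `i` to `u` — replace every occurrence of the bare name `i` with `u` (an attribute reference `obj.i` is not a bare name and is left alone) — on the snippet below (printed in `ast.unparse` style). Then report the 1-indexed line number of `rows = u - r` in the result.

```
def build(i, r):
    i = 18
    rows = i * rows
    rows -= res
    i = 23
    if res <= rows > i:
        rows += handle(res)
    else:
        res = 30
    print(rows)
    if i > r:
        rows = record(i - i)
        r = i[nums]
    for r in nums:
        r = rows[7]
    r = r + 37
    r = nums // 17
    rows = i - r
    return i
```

Transformed code:
def build(u, r):
    u = 18
    rows = u * rows
    rows -= res
    u = 23
    if res <= rows > u:
        rows += handle(res)
    else:
        res = 30
    print(rows)
    if u > r:
        rows = record(u - u)
        r = u[nums]
    for r in nums:
        r = rows[7]
    r = r + 37
    r = nums // 17
    rows = u - r
    return u

18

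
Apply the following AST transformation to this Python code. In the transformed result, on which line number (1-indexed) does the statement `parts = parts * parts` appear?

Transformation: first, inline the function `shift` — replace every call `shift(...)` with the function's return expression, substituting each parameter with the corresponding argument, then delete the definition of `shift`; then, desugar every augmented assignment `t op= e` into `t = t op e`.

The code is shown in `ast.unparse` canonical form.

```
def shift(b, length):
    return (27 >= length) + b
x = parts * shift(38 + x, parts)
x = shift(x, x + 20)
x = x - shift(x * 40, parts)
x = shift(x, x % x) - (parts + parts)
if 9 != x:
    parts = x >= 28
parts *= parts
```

7

Transformed code:
x = parts * ((27 >= parts) + (38 + x))
x = (27 >= x + 20) + x
x = x - ((27 >= parts) + x * 40)
x = (27 >= x % x) + x - (parts + parts)
if 9 != x:
    parts = x >= 28
parts = parts * parts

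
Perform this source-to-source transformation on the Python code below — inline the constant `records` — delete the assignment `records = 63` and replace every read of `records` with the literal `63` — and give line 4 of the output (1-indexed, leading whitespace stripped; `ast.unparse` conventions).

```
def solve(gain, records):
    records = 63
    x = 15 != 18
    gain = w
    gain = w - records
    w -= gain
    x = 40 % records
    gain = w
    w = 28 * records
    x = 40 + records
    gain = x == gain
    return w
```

Transformed code:
def solve(gain, records):
    x = 15 != 18
    gain = w
    gain = w - 63
    w -= gain
    x = 40 % 63
    gain = w
    w = 28 * 63
    x = 40 + 63
    gain = x == gain
    return w

gain = w - 63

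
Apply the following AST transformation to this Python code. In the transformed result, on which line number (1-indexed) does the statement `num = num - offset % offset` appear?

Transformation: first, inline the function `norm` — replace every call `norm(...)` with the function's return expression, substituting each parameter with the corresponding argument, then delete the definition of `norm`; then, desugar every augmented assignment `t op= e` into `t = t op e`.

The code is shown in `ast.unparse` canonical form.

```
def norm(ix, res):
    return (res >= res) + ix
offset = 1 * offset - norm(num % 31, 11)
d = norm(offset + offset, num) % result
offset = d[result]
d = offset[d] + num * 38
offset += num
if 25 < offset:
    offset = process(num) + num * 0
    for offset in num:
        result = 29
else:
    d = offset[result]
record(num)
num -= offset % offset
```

13

Transformed code:
offset = 1 * offset - ((11 >= 11) + num % 31)
d = ((num >= num) + (offset + offset)) % result
offset = d[result]
d = offset[d] + num * 38
offset = offset + num
if 25 < offset:
    offset = process(num) + num * 0
    for offset in num:
        result = 29
else:
    d = offset[result]
record(num)
num = num - offset % offset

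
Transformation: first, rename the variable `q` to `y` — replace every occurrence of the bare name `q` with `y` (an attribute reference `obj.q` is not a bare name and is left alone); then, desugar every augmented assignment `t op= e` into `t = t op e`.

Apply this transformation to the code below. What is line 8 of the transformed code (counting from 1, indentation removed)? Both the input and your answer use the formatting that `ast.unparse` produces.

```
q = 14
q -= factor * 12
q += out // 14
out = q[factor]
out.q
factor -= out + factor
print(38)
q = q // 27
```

Transformed code:
y = 14
y = y - factor * 12
y = y + out // 14
out = y[factor]
out.q
factor = factor - (out + factor)
print(38)
y = y // 27

y = y // 27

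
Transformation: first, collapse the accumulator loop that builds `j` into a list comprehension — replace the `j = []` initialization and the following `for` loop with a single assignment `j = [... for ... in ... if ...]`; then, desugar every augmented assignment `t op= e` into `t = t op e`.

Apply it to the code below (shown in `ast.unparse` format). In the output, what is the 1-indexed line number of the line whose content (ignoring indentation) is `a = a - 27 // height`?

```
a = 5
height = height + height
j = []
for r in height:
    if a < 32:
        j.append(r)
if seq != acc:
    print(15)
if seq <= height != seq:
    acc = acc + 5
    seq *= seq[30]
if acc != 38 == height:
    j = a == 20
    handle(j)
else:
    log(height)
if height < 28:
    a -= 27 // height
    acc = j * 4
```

Transformed code:
a = 5
height = height + height
j = [r for r in height if a < 32]
if seq != acc:
    print(15)
if seq <= height != seq:
    acc = acc + 5
    seq = seq * seq[30]
if acc != 38 == height:
    j = a == 20
    handle(j)
else:
    log(height)
if height < 28:
    a = a - 27 // height
    acc = j * 4

15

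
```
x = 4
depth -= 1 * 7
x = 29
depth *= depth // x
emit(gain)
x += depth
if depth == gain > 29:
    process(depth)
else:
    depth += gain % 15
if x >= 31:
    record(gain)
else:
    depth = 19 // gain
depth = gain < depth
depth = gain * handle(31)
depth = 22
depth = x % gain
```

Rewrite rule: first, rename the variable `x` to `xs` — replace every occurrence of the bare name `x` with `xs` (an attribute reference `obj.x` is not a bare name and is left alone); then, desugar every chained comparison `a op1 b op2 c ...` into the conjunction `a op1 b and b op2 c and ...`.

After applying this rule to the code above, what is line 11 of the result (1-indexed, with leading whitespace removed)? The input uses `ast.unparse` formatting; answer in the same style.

if xs >= 31:

Transformed code:
xs = 4
depth -= 1 * 7
xs = 29
depth *= depth // xs
emit(gain)
xs += depth
if depth == gain and gain > 29:
    process(depth)
else:
    depth += gain % 15
if xs >= 31:
    record(gain)
else:
    depth = 19 // gain
depth = gain < depth
depth = gain * handle(31)
depth = 22
depth = xs % gain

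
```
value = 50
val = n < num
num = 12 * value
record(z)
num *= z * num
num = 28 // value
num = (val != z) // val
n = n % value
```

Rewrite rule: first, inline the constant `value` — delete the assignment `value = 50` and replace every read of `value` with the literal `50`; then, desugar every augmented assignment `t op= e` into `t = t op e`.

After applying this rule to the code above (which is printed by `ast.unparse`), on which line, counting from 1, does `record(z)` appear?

3

Transformed code:
val = n < num
num = 12 * 50
record(z)
num = num * (z * num)
num = 28 // 50
num = (val != z) // val
n = n % 50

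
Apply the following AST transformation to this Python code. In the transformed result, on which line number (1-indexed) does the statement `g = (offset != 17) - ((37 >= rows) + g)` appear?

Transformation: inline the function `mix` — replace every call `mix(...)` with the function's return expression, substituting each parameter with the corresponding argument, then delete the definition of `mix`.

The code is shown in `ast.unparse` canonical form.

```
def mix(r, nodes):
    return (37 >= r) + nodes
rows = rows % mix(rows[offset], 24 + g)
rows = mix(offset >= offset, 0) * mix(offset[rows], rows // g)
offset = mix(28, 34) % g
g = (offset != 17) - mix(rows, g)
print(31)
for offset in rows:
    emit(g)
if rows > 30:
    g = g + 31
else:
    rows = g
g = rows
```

4

Transformed code:
rows = rows % ((37 >= rows[offset]) + (24 + g))
rows = ((37 >= (offset >= offset)) + 0) * ((37 >= offset[rows]) + rows // g)
offset = ((37 >= 28) + 34) % g
g = (offset != 17) - ((37 >= rows) + g)
print(31)
for offset in rows:
    emit(g)
if rows > 30:
    g = g + 31
else:
    rows = g
g = rows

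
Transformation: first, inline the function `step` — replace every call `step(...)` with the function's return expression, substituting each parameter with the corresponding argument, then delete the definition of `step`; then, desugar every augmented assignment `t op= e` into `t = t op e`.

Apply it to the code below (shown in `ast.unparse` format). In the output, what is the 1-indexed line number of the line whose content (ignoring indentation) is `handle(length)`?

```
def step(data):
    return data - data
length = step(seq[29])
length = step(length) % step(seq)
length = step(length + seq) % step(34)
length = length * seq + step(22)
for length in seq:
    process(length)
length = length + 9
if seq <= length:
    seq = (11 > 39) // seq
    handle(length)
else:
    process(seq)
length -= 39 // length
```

Transformed code:
length = seq[29] - seq[29]
length = (length - length) % (seq - seq)
length = (length + seq - (length + seq)) % (34 - 34)
length = length * seq + (22 - 22)
for length in seq:
    process(length)
length = length + 9
if seq <= length:
    seq = (11 > 39) // seq
    handle(length)
else:
    process(seq)
length = length - 39 // length

10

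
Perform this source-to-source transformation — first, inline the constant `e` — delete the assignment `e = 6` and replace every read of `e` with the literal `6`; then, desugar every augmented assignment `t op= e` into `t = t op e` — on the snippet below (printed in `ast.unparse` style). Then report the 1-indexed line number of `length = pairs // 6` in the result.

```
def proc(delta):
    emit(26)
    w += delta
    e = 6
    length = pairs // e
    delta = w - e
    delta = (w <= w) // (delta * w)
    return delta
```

Transformed code:
def proc(delta):
    emit(26)
    w = w + delta
    length = pairs // 6
    delta = w - 6
    delta = (w <= w) // (delta * w)
    return delta

4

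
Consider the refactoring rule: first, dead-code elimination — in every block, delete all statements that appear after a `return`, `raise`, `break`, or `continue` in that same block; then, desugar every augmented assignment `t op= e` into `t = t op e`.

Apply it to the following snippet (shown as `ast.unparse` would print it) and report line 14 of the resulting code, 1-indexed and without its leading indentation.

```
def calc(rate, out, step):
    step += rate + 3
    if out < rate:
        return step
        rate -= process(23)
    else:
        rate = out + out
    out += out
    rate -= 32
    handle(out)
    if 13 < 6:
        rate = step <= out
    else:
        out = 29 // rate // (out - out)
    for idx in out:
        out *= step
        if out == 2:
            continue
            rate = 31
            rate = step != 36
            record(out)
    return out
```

Transformed code:
def calc(rate, out, step):
    step = step + (rate + 3)
    if out < rate:
        return step
    else:
        rate = out + out
    out = out + out
    rate = rate - 32
    handle(out)
    if 13 < 6:
        rate = step <= out
    else:
        out = 29 // rate // (out - out)
    for idx in out:
        out = out * step
        if out == 2:
            continue
    return out

for idx in out:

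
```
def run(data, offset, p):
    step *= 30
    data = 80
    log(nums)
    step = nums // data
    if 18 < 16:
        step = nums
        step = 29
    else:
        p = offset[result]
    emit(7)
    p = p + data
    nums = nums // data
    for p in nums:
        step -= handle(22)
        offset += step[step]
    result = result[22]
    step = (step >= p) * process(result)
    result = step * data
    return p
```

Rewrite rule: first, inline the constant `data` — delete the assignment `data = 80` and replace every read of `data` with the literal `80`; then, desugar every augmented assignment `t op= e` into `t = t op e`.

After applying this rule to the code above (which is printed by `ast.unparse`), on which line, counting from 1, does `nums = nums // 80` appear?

Transformed code:
def run(data, offset, p):
    step = step * 30
    log(nums)
    step = nums // 80
    if 18 < 16:
        step = nums
        step = 29
    else:
        p = offset[result]
    emit(7)
    p = p + 80
    nums = nums // 80
    for p in nums:
        step = step - handle(22)
        offset = offset + step[step]
    result = result[22]
    step = (step >= p) * process(result)
    result = step * 80
    return p

12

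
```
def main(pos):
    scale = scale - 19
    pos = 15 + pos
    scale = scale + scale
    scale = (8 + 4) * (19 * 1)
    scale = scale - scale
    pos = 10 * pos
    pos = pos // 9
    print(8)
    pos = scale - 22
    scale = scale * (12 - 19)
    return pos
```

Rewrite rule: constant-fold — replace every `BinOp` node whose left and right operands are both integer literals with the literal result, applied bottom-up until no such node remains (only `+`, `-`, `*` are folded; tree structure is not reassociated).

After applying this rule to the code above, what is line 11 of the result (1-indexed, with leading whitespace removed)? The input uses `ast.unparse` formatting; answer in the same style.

Transformed code:
def main(pos):
    scale = scale - 19
    pos = 15 + pos
    scale = scale + scale
    scale = 228
    scale = scale - scale
    pos = 10 * pos
    pos = pos // 9
    print(8)
    pos = scale - 22
    scale = scale * -7
    return pos

scale = scale * -7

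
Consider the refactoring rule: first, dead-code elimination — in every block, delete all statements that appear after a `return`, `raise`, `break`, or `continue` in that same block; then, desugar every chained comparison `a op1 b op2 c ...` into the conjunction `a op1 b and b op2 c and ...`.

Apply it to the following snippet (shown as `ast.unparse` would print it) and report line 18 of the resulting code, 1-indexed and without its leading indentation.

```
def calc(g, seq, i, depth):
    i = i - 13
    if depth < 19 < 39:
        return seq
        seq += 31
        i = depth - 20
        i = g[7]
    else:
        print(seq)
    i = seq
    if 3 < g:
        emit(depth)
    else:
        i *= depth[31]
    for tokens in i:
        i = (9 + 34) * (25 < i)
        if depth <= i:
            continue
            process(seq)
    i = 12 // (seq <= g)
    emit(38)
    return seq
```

Transformed code:
def calc(g, seq, i, depth):
    i = i - 13
    if depth < 19 and 19 < 39:
        return seq
    else:
        print(seq)
    i = seq
    if 3 < g:
        emit(depth)
    else:
        i *= depth[31]
    for tokens in i:
        i = (9 + 34) * (25 < i)
        if depth <= i:
            continue
    i = 12 // (seq <= g)
    emit(38)
    return seq

return seq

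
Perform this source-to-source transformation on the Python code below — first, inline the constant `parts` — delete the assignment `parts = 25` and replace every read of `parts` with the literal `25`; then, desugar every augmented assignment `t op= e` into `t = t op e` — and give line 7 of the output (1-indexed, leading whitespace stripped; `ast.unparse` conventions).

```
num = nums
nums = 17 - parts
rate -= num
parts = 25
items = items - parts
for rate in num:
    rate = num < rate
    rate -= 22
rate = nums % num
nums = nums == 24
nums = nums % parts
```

Transformed code:
num = nums
nums = 17 - 25
rate = rate - num
items = items - 25
for rate in num:
    rate = num < rate
    rate = rate - 22
rate = nums % num
nums = nums == 24
nums = nums % 25

rate = rate - 22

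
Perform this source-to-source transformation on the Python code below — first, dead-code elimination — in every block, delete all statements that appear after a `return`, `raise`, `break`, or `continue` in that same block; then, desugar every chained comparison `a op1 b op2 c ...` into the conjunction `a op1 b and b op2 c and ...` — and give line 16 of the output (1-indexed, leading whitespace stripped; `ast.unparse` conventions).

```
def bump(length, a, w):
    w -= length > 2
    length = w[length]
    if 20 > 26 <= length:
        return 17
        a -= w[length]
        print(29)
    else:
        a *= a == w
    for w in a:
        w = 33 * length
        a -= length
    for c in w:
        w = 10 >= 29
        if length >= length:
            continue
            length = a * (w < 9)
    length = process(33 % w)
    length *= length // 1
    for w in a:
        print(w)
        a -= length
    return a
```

length *= length // 1

Transformed code:
def bump(length, a, w):
    w -= length > 2
    length = w[length]
    if 20 > 26 and 26 <= length:
        return 17
    else:
        a *= a == w
    for w in a:
        w = 33 * length
        a -= length
    for c in w:
        w = 10 >= 29
        if length >= length:
            continue
    length = process(33 % w)
    length *= length // 1
    for w in a:
        print(w)
        a -= length
    return a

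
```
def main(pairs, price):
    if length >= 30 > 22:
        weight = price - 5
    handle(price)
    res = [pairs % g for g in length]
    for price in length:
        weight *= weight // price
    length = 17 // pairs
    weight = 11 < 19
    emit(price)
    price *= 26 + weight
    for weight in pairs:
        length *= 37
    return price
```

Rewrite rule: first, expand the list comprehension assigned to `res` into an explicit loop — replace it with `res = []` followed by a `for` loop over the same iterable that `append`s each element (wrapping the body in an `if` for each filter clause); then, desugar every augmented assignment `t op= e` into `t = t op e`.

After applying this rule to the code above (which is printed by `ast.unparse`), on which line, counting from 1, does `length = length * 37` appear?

15

Transformed code:
def main(pairs, price):
    if length >= 30 > 22:
        weight = price - 5
    handle(price)
    res = []
    for g in length:
        res.append(pairs % g)
    for price in length:
        weight = weight * (weight // price)
    length = 17 // pairs
    weight = 11 < 19
    emit(price)
    price = price * (26 + weight)
    for weight in pairs:
        length = length * 37
    return price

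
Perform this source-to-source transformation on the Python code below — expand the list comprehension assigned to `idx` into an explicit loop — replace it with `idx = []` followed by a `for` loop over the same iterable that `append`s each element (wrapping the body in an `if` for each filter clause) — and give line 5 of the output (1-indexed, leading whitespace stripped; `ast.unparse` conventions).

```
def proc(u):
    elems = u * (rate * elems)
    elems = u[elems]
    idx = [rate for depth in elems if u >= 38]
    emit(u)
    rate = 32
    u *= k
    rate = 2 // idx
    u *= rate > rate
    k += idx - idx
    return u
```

for depth in elems:

Transformed code:
def proc(u):
    elems = u * (rate * elems)
    elems = u[elems]
    idx = []
    for depth in elems:
        if u >= 38:
            idx.append(rate)
    emit(u)
    rate = 32
    u *= k
    rate = 2 // idx
    u *= rate > rate
    k += idx - idx
    return u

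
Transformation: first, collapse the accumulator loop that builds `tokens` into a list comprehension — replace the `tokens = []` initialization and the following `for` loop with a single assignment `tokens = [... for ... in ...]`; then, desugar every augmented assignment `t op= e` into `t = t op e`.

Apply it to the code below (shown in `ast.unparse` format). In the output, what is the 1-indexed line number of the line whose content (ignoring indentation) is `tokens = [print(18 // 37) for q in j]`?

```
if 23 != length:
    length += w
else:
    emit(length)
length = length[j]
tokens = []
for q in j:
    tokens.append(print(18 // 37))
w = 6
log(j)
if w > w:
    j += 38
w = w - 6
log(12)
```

6

Transformed code:
if 23 != length:
    length = length + w
else:
    emit(length)
length = length[j]
tokens = [print(18 // 37) for q in j]
w = 6
log(j)
if w > w:
    j = j + 38
w = w - 6
log(12)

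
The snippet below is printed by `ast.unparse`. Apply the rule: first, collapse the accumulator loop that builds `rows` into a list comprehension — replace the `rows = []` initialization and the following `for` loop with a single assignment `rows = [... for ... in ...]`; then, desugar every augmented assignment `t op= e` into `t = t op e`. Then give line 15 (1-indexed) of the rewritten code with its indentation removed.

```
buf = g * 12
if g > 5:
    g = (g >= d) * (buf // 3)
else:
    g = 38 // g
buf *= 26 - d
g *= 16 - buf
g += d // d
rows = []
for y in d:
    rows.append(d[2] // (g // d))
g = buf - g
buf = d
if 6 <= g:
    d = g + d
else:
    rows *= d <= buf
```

Transformed code:
buf = g * 12
if g > 5:
    g = (g >= d) * (buf // 3)
else:
    g = 38 // g
buf = buf * (26 - d)
g = g * (16 - buf)
g = g + d // d
rows = [d[2] // (g // d) for y in d]
g = buf - g
buf = d
if 6 <= g:
    d = g + d
else:
    rows = rows * (d <= buf)

rows = rows * (d <= buf)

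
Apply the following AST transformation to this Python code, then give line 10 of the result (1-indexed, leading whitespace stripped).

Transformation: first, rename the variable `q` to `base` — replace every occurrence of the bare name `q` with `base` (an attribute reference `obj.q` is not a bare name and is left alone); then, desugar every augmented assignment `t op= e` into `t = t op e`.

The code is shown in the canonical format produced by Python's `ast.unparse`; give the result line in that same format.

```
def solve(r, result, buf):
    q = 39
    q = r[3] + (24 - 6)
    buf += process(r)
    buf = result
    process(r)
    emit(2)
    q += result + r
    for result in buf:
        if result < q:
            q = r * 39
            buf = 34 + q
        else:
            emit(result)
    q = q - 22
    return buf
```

Transformed code:
def solve(r, result, buf):
    base = 39
    base = r[3] + (24 - 6)
    buf = buf + process(r)
    buf = result
    process(r)
    emit(2)
    base = base + (result + r)
    for result in buf:
        if result < base:
            base = r * 39
            buf = 34 + base
        else:
            emit(result)
    base = base - 22
    return buf

if result < base:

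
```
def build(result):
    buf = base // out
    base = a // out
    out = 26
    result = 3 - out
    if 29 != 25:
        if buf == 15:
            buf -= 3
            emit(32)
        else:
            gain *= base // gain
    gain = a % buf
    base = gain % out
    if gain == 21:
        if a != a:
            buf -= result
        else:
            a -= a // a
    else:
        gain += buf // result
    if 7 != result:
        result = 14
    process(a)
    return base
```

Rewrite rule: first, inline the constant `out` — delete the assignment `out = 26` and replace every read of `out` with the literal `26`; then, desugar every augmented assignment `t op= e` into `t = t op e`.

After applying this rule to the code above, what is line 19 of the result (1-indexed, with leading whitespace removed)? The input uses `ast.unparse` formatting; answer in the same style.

gain = gain + buf // result

Transformed code:
def build(result):
    buf = base // 26
    base = a // 26
    result = 3 - 26
    if 29 != 25:
        if buf == 15:
            buf = buf - 3
            emit(32)
        else:
            gain = gain * (base // gain)
    gain = a % buf
    base = gain % 26
    if gain == 21:
        if a != a:
            buf = buf - result
        else:
            a = a - a // a
    else:
        gain = gain + buf // result
    if 7 != result:
        result = 14
    process(a)
    return base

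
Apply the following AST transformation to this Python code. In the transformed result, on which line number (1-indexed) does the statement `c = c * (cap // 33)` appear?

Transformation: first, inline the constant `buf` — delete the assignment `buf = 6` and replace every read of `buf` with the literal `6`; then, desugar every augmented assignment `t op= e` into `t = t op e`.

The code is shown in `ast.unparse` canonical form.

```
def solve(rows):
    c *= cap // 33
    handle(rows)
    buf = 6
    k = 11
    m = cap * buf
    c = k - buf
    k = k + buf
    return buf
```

2

Transformed code:
def solve(rows):
    c = c * (cap // 33)
    handle(rows)
    k = 11
    m = cap * 6
    c = k - 6
    k = k + 6
    return 6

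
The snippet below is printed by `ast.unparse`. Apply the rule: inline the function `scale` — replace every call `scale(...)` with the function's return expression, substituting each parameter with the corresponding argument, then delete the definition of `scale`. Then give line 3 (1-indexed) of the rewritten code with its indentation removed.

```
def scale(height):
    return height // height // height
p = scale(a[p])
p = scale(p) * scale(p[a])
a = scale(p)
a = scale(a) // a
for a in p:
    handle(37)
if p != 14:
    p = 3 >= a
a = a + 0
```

Transformed code:
p = a[p] // a[p] // a[p]
p = p // p // p * (p[a] // p[a] // p[a])
a = p // p // p
a = a // a // a // a
for a in p:
    handle(37)
if p != 14:
    p = 3 >= a
a = a + 0

a = p // p // p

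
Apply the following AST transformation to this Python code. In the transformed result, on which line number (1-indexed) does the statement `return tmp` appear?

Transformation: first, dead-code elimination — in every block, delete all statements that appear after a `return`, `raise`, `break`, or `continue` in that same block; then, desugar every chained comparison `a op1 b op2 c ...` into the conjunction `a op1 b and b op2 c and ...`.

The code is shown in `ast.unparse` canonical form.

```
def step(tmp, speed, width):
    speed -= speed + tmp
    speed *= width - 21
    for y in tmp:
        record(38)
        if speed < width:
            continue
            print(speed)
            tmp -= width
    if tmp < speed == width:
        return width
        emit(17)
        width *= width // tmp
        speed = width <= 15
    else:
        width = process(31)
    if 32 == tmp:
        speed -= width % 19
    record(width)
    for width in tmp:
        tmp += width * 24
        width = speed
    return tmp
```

18

Transformed code:
def step(tmp, speed, width):
    speed -= speed + tmp
    speed *= width - 21
    for y in tmp:
        record(38)
        if speed < width:
            continue
    if tmp < speed and speed == width:
        return width
    else:
        width = process(31)
    if 32 == tmp:
        speed -= width % 19
    record(width)
    for width in tmp:
        tmp += width * 24
        width = speed
    return tmp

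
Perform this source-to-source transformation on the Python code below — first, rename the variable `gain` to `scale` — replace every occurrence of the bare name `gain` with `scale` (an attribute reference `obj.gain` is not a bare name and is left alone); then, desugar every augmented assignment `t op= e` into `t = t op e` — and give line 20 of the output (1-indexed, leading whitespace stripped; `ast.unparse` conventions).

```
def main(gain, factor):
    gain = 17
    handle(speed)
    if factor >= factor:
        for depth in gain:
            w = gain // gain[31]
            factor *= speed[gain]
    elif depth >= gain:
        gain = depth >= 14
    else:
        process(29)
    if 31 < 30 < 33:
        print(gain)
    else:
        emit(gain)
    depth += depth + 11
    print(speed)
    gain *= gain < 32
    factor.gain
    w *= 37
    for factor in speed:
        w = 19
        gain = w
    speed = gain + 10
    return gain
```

Transformed code:
def main(scale, factor):
    scale = 17
    handle(speed)
    if factor >= factor:
        for depth in scale:
            w = scale // scale[31]
            factor = factor * speed[scale]
    elif depth >= scale:
        scale = depth >= 14
    else:
        process(29)
    if 31 < 30 < 33:
        print(scale)
    else:
        emit(scale)
    depth = depth + (depth + 11)
    print(speed)
    scale = scale * (scale < 32)
    factor.gain
    w = w * 37
    for factor in speed:
        w = 19
        scale = w
    speed = scale + 10
    return scale

w = w * 37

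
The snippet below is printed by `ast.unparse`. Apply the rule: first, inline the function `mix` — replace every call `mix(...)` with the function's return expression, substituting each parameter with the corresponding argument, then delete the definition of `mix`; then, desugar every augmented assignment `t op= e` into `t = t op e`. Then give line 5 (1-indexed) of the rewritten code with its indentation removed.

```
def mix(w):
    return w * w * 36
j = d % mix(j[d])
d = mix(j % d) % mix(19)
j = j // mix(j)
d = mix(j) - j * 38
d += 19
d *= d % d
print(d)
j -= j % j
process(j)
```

d = d + 19

Transformed code:
j = d % (j[d] * j[d] * 36)
d = j % d * (j % d) * 36 % (19 * 19 * 36)
j = j // (j * j * 36)
d = j * j * 36 - j * 38
d = d + 19
d = d * (d % d)
print(d)
j = j - j % j
process(j)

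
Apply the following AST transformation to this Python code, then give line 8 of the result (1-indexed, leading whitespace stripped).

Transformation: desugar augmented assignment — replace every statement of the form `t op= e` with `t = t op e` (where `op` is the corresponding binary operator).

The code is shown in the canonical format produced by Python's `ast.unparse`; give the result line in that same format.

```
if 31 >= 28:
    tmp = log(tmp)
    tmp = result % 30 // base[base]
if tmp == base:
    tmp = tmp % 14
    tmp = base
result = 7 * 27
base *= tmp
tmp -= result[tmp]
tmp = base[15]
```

base = base * tmp

Transformed code:
if 31 >= 28:
    tmp = log(tmp)
    tmp = result % 30 // base[base]
if tmp == base:
    tmp = tmp % 14
    tmp = base
result = 7 * 27
base = base * tmp
tmp = tmp - result[tmp]
tmp = base[15]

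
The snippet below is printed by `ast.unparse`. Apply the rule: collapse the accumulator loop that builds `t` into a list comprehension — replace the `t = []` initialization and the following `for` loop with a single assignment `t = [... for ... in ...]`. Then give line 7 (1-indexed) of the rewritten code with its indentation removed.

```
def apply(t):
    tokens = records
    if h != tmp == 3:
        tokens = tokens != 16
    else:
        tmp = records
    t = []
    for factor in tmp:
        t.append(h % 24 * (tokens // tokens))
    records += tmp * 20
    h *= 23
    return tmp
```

t = [h % 24 * (tokens // tokens) for factor in tmp]

Transformed code:
def apply(t):
    tokens = records
    if h != tmp == 3:
        tokens = tokens != 16
    else:
        tmp = records
    t = [h % 24 * (tokens // tokens) for factor in tmp]
    records += tmp * 20
    h *= 23
    return tmp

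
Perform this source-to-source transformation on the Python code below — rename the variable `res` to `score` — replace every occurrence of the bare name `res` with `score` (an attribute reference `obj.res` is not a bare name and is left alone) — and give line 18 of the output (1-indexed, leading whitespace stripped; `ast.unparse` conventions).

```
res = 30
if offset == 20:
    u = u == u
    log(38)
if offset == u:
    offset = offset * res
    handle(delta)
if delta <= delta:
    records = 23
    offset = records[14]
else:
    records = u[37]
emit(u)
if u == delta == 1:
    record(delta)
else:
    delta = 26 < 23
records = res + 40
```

records = score + 40

Transformed code:
score = 30
if offset == 20:
    u = u == u
    log(38)
if offset == u:
    offset = offset * score
    handle(delta)
if delta <= delta:
    records = 23
    offset = records[14]
else:
    records = u[37]
emit(u)
if u == delta == 1:
    record(delta)
else:
    delta = 26 < 23
records = score + 40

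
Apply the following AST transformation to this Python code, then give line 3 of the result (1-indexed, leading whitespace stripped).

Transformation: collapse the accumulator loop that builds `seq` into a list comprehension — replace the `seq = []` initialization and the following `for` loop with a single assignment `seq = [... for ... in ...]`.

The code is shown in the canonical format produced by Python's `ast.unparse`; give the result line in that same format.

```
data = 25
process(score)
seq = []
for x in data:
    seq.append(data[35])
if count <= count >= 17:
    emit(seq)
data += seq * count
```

seq = [data[35] for x in data]

Transformed code:
data = 25
process(score)
seq = [data[35] for x in data]
if count <= count >= 17:
    emit(seq)
data += seq * count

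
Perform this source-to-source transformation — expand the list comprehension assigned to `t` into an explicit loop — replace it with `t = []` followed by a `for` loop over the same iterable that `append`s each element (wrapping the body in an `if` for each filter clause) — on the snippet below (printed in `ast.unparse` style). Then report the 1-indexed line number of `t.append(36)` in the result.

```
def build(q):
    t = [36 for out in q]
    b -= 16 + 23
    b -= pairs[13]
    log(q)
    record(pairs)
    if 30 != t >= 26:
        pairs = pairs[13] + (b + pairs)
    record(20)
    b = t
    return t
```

Transformed code:
def build(q):
    t = []
    for out in q:
        t.append(36)
    b -= 16 + 23
    b -= pairs[13]
    log(q)
    record(pairs)
    if 30 != t >= 26:
        pairs = pairs[13] + (b + pairs)
    record(20)
    b = t
    return t

4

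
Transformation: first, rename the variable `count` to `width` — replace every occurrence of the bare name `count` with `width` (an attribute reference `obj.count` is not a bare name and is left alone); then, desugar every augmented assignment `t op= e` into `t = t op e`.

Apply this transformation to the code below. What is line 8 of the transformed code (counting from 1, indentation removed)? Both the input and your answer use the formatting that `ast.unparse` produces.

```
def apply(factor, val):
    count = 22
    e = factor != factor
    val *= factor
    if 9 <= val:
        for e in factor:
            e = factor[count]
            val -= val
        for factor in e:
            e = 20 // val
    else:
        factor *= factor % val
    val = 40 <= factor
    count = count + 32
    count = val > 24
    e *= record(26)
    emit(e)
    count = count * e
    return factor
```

val = val - val

Transformed code:
def apply(factor, val):
    width = 22
    e = factor != factor
    val = val * factor
    if 9 <= val:
        for e in factor:
            e = factor[width]
            val = val - val
        for factor in e:
            e = 20 // val
    else:
        factor = factor * (factor % val)
    val = 40 <= factor
    width = width + 32
    width = val > 24
    e = e * record(26)
    emit(e)
    width = width * e
    return factor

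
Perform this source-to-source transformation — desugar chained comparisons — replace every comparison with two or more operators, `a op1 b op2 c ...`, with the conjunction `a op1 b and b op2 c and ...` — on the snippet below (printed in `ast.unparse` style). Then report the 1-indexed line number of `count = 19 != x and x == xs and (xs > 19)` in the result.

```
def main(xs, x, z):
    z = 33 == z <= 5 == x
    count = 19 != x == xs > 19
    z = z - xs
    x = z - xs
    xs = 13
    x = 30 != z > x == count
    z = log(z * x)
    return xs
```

Transformed code:
def main(xs, x, z):
    z = 33 == z and z <= 5 and (5 == x)
    count = 19 != x and x == xs and (xs > 19)
    z = z - xs
    x = z - xs
    xs = 13
    x = 30 != z and z > x and (x == count)
    z = log(z * x)
    return xs

3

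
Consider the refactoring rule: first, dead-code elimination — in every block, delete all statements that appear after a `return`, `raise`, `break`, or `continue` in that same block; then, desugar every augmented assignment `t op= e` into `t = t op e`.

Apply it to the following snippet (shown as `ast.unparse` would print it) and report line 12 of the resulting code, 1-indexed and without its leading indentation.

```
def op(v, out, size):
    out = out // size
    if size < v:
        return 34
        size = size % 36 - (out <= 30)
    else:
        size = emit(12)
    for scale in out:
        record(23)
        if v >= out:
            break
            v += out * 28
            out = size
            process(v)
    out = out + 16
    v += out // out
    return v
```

v = v + out // out

Transformed code:
def op(v, out, size):
    out = out // size
    if size < v:
        return 34
    else:
        size = emit(12)
    for scale in out:
        record(23)
        if v >= out:
            break
    out = out + 16
    v = v + out // out
    return v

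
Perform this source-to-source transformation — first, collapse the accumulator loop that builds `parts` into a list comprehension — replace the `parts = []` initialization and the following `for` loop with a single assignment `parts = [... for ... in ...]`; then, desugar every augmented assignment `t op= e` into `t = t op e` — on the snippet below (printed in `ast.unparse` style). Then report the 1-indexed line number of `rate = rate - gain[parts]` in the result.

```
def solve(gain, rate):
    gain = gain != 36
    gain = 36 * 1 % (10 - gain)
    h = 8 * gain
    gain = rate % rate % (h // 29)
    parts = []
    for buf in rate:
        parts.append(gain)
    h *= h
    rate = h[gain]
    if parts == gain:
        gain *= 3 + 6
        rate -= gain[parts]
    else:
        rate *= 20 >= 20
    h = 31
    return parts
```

11

Transformed code:
def solve(gain, rate):
    gain = gain != 36
    gain = 36 * 1 % (10 - gain)
    h = 8 * gain
    gain = rate % rate % (h // 29)
    parts = [gain for buf in rate]
    h = h * h
    rate = h[gain]
    if parts == gain:
        gain = gain * (3 + 6)
        rate = rate - gain[parts]
    else:
        rate = rate * (20 >= 20)
    h = 31
    return parts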